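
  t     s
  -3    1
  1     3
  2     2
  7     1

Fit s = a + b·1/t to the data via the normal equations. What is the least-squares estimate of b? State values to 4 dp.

b = 1.5930

Setting ∂/∂a … = 0 gives: 4·a + (55/42)·b = 7;  (55/42)·a + (2437/1764)·b = 80/21.
det = 4·(2437/1764) − (55/42)² = 747/196.
a = (7·(2437/1764) − (55/42)·(80/21))/(747/196) = 2753/2241; b = (4·(80/21) − (55/42)·7)/(747/196) = 1190/747.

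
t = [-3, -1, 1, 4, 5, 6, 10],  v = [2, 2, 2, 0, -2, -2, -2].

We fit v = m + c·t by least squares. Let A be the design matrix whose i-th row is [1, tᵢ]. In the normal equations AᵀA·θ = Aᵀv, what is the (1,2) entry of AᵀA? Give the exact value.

Row 1 ↔ basis 1, column 2 ↔ basis t, so (AᵀA)_{1,2} = Σᵢ t = (1)·(-3) + (1)·(-1) + (1)·(1) + (1)·(4) + (1)·(5) + (1)·(6) + (1)·(10) = 22.

22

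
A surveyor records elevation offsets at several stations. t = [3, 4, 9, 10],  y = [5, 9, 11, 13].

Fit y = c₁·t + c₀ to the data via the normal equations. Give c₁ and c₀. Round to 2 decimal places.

c₁ = 0.89, c₀ = 3.70

Compute the Gram sums: Σt·t = 206, Σt = 26, Σ1 = 4.
Moment sums: Σt·y = 280, Σy = 38.
Δ = 206·4 − 26² = 148.
c₁ = (280·4 − 26·38)/148 = 33/37; c₀ = (206·38 − 26·280)/148 = 137/37.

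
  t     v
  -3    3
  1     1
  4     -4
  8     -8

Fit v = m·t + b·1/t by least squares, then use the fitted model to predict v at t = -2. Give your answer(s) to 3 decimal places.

The normal equations are: 90·m + 4·b = -88;  4·m + (685/576)·b = -2.
Determinant 90·(685/576) − 4² = 2913/32.
m = ((-88)·(685/576) − 4·(-2))/(2913/32) = -27836/26217; b = (90·(-2) − 4·(-88))/(2913/32) = 5504/2913.
At t = -2: v̂ = (-27836/26217)·(-2) + (5504/2913)·(-1/2) = 30904/26217.

v̂ = 1.179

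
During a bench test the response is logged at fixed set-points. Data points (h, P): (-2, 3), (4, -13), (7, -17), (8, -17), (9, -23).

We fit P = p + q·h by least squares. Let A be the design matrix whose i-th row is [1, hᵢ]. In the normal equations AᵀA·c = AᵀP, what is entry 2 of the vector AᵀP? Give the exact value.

Entry 2 ↔ basis h, so (AᵀP)_{2} = Σᵢ (h)·Pᵢ = (-2)·(3) + (4)·(-13) + (7)·(-17) + (8)·(-17) + (9)·(-23) = -520.

-520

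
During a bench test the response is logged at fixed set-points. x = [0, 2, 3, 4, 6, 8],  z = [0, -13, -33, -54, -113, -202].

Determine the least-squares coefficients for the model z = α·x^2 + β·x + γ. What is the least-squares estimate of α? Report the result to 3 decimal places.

α = -2.970

The normal system MᵀM·[α, β, γ]ᵀ = Mᵀz is [[5745, 827, 129]; [827, 129, 23]; [129, 23, 6]]·[α, β, γ]ᵀ = [-18209, -2635, -415]ᵀ.
Inverting the 3×3 Gram matrix, [α, β, γ]ᵀ = [-98/33, -107/77, 2/231]ᵀ.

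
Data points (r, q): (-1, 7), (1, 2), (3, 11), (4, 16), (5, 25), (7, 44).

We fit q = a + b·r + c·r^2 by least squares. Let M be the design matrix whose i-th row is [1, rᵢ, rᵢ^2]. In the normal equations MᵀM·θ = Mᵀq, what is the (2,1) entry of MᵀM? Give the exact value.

Row 2 ↔ basis r, column 1 ↔ basis 1, so (MᵀM)_{2,1} = Σᵢ r = (-1)·(1) + (1)·(1) + (3)·(1) + (4)·(1) + (5)·(1) + (7)·(1) = 19.

19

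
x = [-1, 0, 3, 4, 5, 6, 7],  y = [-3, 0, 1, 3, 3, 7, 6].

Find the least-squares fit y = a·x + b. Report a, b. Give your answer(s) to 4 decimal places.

a = 1.0931, b = -1.3191

Compute the Gram sums: Σx·x = 136, Σx = 24, Σ1 = 7.
And Σx·y = 117, Σy = 17.
det = 136·7 − 24² = 376.
a = (117·7 − 24·17)/376 = 411/376; b = (136·17 − 24·117)/376 = -62/47.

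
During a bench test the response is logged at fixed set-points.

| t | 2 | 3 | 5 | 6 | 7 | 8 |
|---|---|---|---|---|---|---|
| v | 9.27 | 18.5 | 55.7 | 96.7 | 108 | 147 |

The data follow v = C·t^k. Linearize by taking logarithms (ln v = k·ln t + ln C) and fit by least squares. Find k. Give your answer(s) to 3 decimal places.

k = 2.043

With ln vᵢ as the transformed response and ln tᵢ as the regressor:
Over the data: Σln t = 9.2183, Σ(ln t)² = 15.5987, Σln v = 23.4087, Σln t·ln v = 38.8984.
Normal system: [[15.5987, 9.2183]; [9.2183, 6]]·[k, ln C]ᵀ = [38.8984, 23.4087]ᵀ.
Solving (det = 8.6152): k = 2.04312, ln C = 0.76243.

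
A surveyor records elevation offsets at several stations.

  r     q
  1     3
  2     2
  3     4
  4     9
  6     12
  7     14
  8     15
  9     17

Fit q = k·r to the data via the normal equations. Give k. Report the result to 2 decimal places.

Compute the Gram sums: Σr·r = 260.
Moment sums: Σr·q = 498.
So AᵀA·[k]ᵀ = Aᵀq: [[260]]·[k]ᵀ = [498]ᵀ.
k = 498/260 = 1.91538.

k = 1.92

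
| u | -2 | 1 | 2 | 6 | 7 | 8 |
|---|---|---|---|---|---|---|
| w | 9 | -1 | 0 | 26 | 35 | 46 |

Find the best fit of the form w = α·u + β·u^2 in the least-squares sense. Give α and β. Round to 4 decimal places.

α = -1.8994, β = 0.9796

Sums needed: Σu·u = 158, Σu·u^2 = 1072, Σu^2·u^2 = 7826.
Right-hand side: Σu·w = 750, Σu^2·w = 5630.
AᵀA·[α, β]ᵀ = Aᵀw becomes [[158, 1072]; [1072, 7826]]·[α, β]ᵀ = [750, 5630]ᵀ.
Eliminating β: 7826·(row 1) − 1072·(row 2) gives 87324·α = 7826·750 − 1072·5630 = -165860, so α = -41465/21831.
Then β = (5630 − 1072·(-41465/21831))/7826 = 21385/21831.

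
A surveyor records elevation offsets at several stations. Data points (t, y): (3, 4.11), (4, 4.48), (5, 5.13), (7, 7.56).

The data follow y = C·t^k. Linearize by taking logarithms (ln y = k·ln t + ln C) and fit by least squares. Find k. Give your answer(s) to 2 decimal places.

Taking logs, ln y = k·ln t + ln C, so regress ln y on ln t.
Over the data: Σln t = 6.0403, Σ(ln t)² = 9.5056, Σln y = 6.5710, Σln t·ln y = 10.1996.
Normal system: [[9.5056, 6.0403]; [6.0403, 4]]·[k, ln C]ᵀ = [10.1996, 6.5710]ᵀ.
Δ = 9.5056·4 − (6.0403)² = 1.5378; k = (10.1996·4 − 6.0403·6.5710)/1.5378 = 0.72048, ln C = (9.5056·6.5710 − 6.0403·10.1996)/1.5378 = 0.55479.

k = 0.72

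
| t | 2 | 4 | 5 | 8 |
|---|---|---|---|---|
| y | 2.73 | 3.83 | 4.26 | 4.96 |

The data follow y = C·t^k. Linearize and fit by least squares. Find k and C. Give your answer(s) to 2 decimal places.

k = 0.44, C = 2.05

Linearized form: ln y = k·ln t + ln C. From the 4 transformed points,
XᵀX = [[9.3166, 5.7683]; [5.7683, 4]], rhs = [8.2203, 5.3978]ᵀ  (here Σln t = 5.7683, Σ(ln t)² = 9.3166, Σln y = 5.3978, Σln t·ln y = 8.2203).
Δ = 9.3166·4 − (5.7683)² = 3.9930; k = (8.2203·4 − 5.7683·5.3978)/3.9930 = 0.43692, ln C = (9.3166·5.3978 − 5.7683·8.2203)/3.9930 = 0.71939, so C = exp(0.71939) = 2.05318.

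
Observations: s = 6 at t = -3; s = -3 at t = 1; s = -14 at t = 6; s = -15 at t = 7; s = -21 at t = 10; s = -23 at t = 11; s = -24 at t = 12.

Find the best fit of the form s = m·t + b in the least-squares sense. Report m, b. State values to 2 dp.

Sums needed: Σt·t = 460, Σt = 44, Σ1 = 7.
For Aᵀs: Σt·s = -961, Σs = -94.
AᵀA·[m, b]ᵀ = Aᵀs becomes [[460, 44]; [44, 7]]·[m, b]ᵀ = [-961, -94]ᵀ.
det = 460·7 − 44² = 1284.
m = ((-961)·7 − 44·(-94))/1284 = -2591/1284; b = (460·(-94) − 44·(-961))/1284 = -239/321.

m = -2.02, b = -0.74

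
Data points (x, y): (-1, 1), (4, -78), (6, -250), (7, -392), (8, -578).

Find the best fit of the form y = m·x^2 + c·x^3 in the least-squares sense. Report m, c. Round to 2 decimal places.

m = -0.70, c = -1.04

Normal-equation sums: Σx^2·x^2 = 8050, Σx^2·x^3 = 58374, Σx^3·x^3 = 430546.
Right-hand side: Σx^2·y = -66447, Σx^3·y = -489385.
Normal equations: [[8050, 58374]; [58374, 430546]]·[m, c]ᵀ = [-66447, -489385]ᵀ.
Determinant 8050·430546 − 58374² = 58371424.
m = ((-66447)·430546 − 58374·(-489385))/58371424 = -223533/317236; c = (8050·(-489385) − 58374·(-66447))/58371424 = -330283/317236.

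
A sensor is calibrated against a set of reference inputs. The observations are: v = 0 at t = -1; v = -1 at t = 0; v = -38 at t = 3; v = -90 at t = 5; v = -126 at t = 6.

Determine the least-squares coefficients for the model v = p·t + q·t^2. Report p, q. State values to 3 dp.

p = -3.719, q = -2.877

The normal equations are: 71·p + 367·q = -1320;  367·p + 2003·q = -7128.
(Σt·t = 71, Σt·t^2 = 367, Σt^2·t^2 = 2003, Σt·v = -1320, Σt^2·v = -7128.)
Determinant 71·2003 − 367² = 7524.
p = ((-1320)·2003 − 367·(-7128))/7524 = -212/57; q = (71·(-7128) − 367·(-1320))/7524 = -164/57.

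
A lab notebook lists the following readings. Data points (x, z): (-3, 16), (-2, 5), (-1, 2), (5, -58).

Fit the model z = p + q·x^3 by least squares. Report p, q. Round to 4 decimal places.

From the data, Σ1 = 4, Σx^3 = 89, Σx^3·x^3 = 16419.
Moment sums: Σz = -35, Σx^3·z = -7724.
Normal equations: [[4, 89]; [89, 16419]]·[p, q]ᵀ = [-35, -7724]ᵀ.
Eliminating q: 16419·(row 1) − 89·(row 2) gives 57755·p = 16419·(-35) − 89·(-7724) = 112771, so p = 112771/57755.
Then q = ((-7724) − 89·(112771/57755))/16419 = -27781/57755.

p = 1.9526, q = -0.4810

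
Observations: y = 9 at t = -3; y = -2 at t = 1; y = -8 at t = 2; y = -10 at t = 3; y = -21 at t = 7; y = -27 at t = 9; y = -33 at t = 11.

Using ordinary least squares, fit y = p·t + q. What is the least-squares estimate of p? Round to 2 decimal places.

p = -2.98

Sums needed: Σt·t = 274, Σt = 30, Σ1 = 7.
For Mᵀy: Σt·y = -828, Σy = -92.
Determinant 274·7 − 30² = 1018.
p = ((-828)·7 − 30·(-92))/1018 = -1518/509; q = (274·(-92) − 30·(-828))/1018 = -184/509.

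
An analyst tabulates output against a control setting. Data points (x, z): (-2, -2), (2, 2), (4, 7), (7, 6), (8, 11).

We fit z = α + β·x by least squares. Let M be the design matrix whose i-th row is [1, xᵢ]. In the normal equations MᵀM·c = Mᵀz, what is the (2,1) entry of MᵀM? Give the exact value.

19

Row 2 ↔ basis x, column 1 ↔ basis 1, so (MᵀM)_{2,1} = Σᵢ x = (-2)·(1) + (2)·(1) + (4)·(1) + (7)·(1) + (8)·(1) = 19.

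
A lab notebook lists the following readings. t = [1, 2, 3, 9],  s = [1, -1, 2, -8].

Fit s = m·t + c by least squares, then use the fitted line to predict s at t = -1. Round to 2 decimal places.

ŝ = 3.95

The normal system XᵀX·[m, c]ᵀ = Xᵀs is [[95, 15]; [15, 4]]·[m, c]ᵀ = [-67, -6]ᵀ.
det = 95·4 − 15² = 155.
m = ((-67)·4 − 15·(-6))/155 = -178/155; c = (95·(-6) − 15·(-67))/155 = 87/31.
At t = -1: ŝ = (-178/155)·(-1) + (87/31)·(1) = 613/155.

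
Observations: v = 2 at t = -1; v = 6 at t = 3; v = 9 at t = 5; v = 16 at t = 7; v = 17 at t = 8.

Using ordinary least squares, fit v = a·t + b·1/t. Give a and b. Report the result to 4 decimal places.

a = 2.2281, b = -4.1528

MᵀM·[a, b]ᵀ = Mᵀv reads: 148·a + 5·b = 309;  5·a + (837649/705600)·b = 1739/280.
Determinant 148·(837649/705600) − 5² = 26583013/176400.
a = (309·(837649/705600) − 5·(1739/280))/(26583013/176400) = 236922141/106332052; b = (148·(1739/280) − 5·309)/(26583013/176400) = -110393640/26583013.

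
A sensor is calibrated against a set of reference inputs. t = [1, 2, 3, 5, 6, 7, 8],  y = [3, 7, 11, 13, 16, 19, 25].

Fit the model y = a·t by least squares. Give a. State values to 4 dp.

a = 2.8936

Forming AᵀA = [[188]] and Aᵀy = [544]ᵀ gives AᵀA·[a]ᵀ = Aᵀy.
a = 544/188 = 2.89362.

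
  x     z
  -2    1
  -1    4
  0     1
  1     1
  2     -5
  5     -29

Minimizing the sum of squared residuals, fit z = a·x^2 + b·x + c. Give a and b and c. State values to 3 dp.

MᵀM·[a, b, c]ᵀ = Mᵀz reads: 659·a + 125·b + 35·c = -736;  125·a + 35·b + 5·c = -160;  35·a + 5·b + 6·c = -27.
(Σx^2·x^2 = 659, Σx^2·x = 125, Σx^2 = 35, Σx·x = 35, Σx = 5, Σ1 = 6, Σx^2·z = -736, Σx·z = -160, Σz = -27.)
Inverting the 3×3 Gram matrix, [a, b, c]ᵀ = [-233/242, -355/242, 283/121]ᵀ.

a = -0.963, b = -1.467, c = 2.339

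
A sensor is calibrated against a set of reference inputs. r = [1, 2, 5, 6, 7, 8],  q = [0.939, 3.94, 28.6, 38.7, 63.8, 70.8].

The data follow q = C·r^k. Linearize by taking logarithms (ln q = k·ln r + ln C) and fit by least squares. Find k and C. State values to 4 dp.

Let Y = ln q. Fitting Y = k·ln r + ln C by least squares:
AᵀA = [[14.3918, 8.1197]; [8.1197, 6]], rhs = [29.8428, 16.7331]ᵀ  (here Σln r = 8.1197, Σ(ln r)² = 14.3918, Σln q = 16.7331, Σln r·ln q = 29.8428).
Solving (det = 20.4213): k = 2.11490, ln C = -0.07321, so C = exp(-0.07321) = 0.92941.

k = 2.1149, C = 0.9294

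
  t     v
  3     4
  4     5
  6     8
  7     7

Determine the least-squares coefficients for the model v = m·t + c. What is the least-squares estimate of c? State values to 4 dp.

The normal system MᵀM·[m, c]ᵀ = Mᵀv is [[110, 20]; [20, 4]]·[m, c]ᵀ = [129, 24]ᵀ.
Eliminating c: 4·(row 1) − 20·(row 2) gives 40·m = 4·129 − 20·24 = 36, so m = 9/10.
Then c = (24 − 20·(9/10))/4 = 3/2.

c = 1.5000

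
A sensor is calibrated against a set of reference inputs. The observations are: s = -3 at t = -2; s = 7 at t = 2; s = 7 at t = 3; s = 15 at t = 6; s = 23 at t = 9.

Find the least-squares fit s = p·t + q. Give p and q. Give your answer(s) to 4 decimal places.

p = 2.3353, q = 1.3931

XᵀX·[p, q]ᵀ = Xᵀs reads: 134·p + 18·q = 338;  18·p + 5·q = 49.
Determinant 134·5 − 18² = 346.
p = (338·5 − 18·49)/346 = 404/173; q = (134·49 − 18·338)/346 = 241/173.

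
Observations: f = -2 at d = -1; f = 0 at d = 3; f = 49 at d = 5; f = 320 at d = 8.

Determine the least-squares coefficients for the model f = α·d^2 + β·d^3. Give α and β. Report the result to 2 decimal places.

The normal equations are: 4803·α + 36135·β = 21703;  36135·α + 278499·β = 169967.
Δ = 4803·278499 − 36135² = 31892472.
α = (21703·278499 − 36135·169967)/31892472 = -8124479/2657706; β = (4803·169967 − 36135·21703)/31892472 = 2676133/2657706.

α = -3.06, β = 1.01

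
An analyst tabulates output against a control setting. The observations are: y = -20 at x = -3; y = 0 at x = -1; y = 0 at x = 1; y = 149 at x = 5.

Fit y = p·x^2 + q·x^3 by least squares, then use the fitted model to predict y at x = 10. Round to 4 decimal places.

ŷ = 1107.7708

AᵀA·[p, q]ᵀ = Aᵀy reads: 708·p + 2882·q = 3545;  2882·p + 16356·q = 19165.
(Σx^2·x^2 = 708, Σx^2·x^3 = 2882, Σx^3·x^3 = 16356, Σx^2·y = 3545, Σx^3·y = 19165.)
Determinant 708·16356 − 2882² = 3274124.
p = (3545·16356 − 2882·19165)/3274124 = 1374245/1637062; q = (708·19165 − 2882·3545)/3274124 = 1676065/1637062.
At x = 10: ŷ = (1374245/1637062)·(100) + (1676065/1637062)·(1000) = 906744750/818531.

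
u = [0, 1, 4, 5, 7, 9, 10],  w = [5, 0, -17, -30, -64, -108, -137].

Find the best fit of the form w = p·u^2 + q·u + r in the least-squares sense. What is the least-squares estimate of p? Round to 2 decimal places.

Forming AᵀA = [[19844, 2262, 272]; [2262, 272, 36]; [272, 36, 7]] and Aᵀw = [-26606, -3008, -351]ᵀ gives AᵀA·[p, q, r]ᵀ = Aᵀw.
Inverting the 3×3 Gram matrix, [p, q, r]ᵀ = [-8110/5579, 63295/106001, 49541/15143]ᵀ.

p = -1.45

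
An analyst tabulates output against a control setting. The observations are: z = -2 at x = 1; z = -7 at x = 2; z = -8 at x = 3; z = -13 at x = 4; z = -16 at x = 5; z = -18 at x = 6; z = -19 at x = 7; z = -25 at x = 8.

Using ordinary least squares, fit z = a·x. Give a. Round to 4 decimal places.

Setting ∂/∂a … = 0 gives: 204·a = -613.
Hence a = -613 / 204 ≈ -3.0049.

a = -3.0049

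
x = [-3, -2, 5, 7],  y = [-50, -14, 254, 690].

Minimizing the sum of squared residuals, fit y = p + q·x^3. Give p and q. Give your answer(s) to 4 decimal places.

p = 3.2114, q = 2.0027

The normal equations are: 4·p + 433·q = 880;  433·p + 134067·q = 269882.
(Σ1 = 4, Σx^3 = 433, Σx^3·x^3 = 134067, Σy = 880, Σx^3·y = 269882.)
det = 4·134067 − 433² = 348779.
p = (880·134067 − 433·269882)/348779 = 1120054/348779; q = (4·269882 − 433·880)/348779 = 698488/348779.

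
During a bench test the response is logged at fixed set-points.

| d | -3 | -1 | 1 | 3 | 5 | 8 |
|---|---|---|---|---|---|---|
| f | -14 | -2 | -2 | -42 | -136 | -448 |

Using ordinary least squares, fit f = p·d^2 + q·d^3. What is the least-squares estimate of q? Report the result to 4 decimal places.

q = -0.4998

Forming AᵀA = [[4885, 35893]; [35893, 279229]] and Aᵀf = [-32580, -247132]ᵀ gives AᵀA·[p, q]ᵀ = Aᵀf.
Δ = 4885·279229 − 35893² = 75726216.
p = ((-32580)·279229 − 35893·(-247132))/75726216 = -28371493/9465777; q = (4885·(-247132) − 35893·(-32580))/75726216 = -4730735/9465777.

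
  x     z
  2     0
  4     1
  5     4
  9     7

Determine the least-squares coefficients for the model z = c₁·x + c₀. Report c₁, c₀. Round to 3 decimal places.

c₁ = 1.038, c₀ = -2.192

From the data, Σx·x = 126, Σx = 20, Σ1 = 4.
And Σx·z = 87, Σz = 12.
Eliminating c₀: 4·(row 1) − 20·(row 2) gives 104·c₁ = 4·87 − 20·12 = 108, so c₁ = 27/26.
Then c₀ = (12 − 20·(27/26))/4 = -57/26.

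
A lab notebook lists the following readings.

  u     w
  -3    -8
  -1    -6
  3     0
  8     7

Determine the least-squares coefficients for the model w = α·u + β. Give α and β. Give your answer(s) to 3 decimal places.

α = 1.389, β = -4.180

Forming MᵀM = [[83, 7]; [7, 4]] and Mᵀw = [86, -7]ᵀ gives MᵀM·[α, β]ᵀ = Mᵀw.
Determinant 83·4 − 7² = 283.
α = (86·4 − 7·(-7))/283 = 393/283; β = (83·(-7) − 7·86)/283 = -1183/283.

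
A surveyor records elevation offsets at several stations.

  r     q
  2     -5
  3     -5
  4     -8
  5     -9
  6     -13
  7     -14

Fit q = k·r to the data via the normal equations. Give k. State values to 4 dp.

The normal system AᵀA·[k]ᵀ = Aᵀq is [[139]]·[k]ᵀ = [-278]ᵀ.
k = (-278)/139 = -2.

k = -2.0000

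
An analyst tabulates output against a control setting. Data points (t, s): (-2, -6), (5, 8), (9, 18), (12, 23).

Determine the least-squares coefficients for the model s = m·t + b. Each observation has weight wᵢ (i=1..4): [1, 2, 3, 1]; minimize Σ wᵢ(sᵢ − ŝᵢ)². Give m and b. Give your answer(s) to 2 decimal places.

m = 2.15, b = -2.02

Setting ∂/∂m … = 0 gives: 441·m + 47·b = 854;  47·m + 7·b = 87.
det = 441·7 − 47² = 878.
m = (854·7 − 47·87)/878 = 1889/878; b = (441·87 − 47·854)/878 = -1771/878.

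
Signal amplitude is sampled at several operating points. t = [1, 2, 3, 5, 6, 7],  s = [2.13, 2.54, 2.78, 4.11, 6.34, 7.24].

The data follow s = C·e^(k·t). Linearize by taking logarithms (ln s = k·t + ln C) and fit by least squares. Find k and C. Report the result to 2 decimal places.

Linearized form: ln s = k·t + ln C. From the 6 transformed points,
Σt = 24.0000, Σ(t)² = 124.0000, Σln s = 7.9507, Σt·ln s = 37.6935.
Normal system: [[124.0000, 24.0000]; [24.0000, 6]]·[k, ln C]ᵀ = [37.6935, 7.9507]ᵀ.
Δ = 124.0000·6 − (24.0000)² = 168.0000; k = (37.6935·6 − 24.0000·7.9507)/168.0000 = 0.21039, ln C = (124.0000·7.9507 − 24.0000·37.6935)/168.0000 = 0.48355, so C = exp(0.48355) = 1.62183.

k = 0.21, C = 1.62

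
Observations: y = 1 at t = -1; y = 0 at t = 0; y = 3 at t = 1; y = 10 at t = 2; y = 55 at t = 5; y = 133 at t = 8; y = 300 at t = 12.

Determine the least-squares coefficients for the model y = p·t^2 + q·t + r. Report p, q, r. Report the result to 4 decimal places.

p = 2.0260, q = 0.6282, r = 0.1182

Entries of AᵀA: Σt^2·t^2 = 25475, Σt^2·t = 2373, Σt^2 = 239, Σt·t = 239, Σt = 27, Σ1 = 7.
Moment sums: Σt^2·y = 53131, Σt·y = 4961, Σy = 502.
AᵀA·[p, q, r]ᵀ = Aᵀy becomes [[25475, 2373, 239]; [2373, 239, 27]; [239, 27, 7]]·[p, q, r]ᵀ = [53131, 4961, 502]ᵀ.
Row-reducing yields p = 1625363/802258, q = 503995/802258, r = 47421/401129.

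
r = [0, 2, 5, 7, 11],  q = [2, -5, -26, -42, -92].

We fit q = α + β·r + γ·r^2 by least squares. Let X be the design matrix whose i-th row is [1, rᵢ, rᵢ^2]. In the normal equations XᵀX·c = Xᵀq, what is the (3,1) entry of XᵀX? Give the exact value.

Row 3 ↔ basis r^2, column 1 ↔ basis 1, so (XᵀX)_{3,1} = Σᵢ r^2 = (0)·(1) + (4)·(1) + (25)·(1) + (49)·(1) + (121)·(1) = 199.

199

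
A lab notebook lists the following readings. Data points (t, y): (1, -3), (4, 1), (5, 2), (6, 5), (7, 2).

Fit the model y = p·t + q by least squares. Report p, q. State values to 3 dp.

p = 1.075, q = -3.547

Normal-equation sums: Σt·t = 127, Σt = 23, Σ1 = 5.
And Σt·y = 55, Σy = 7.
MᵀM·[p, q]ᵀ = Mᵀy becomes [[127, 23]; [23, 5]]·[p, q]ᵀ = [55, 7]ᵀ.
Eliminating q: 5·(row 1) − 23·(row 2) gives 106·p = 5·55 − 23·7 = 114, so p = 57/53.
Then q = (7 − 23·(57/53))/5 = -188/53.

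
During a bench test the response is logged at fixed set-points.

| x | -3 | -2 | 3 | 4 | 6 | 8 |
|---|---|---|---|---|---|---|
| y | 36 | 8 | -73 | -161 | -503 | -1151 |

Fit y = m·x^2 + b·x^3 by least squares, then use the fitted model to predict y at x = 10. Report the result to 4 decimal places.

The normal system MᵀM·[m, b]ᵀ = Mᵀy is [[5826, 41536]; [41536, 314418]]·[m, b]ᵀ = [-94649, -711271]ᵀ.
Eliminating b: 314418·(row 1) − 41536·(row 2) gives 106559972·m = 314418·(-94649) − 41536·(-711271) = -215997026, so m = -107998513/53279986.
Then b = ((-711271) − 41536·(-107998513/53279986))/314418 = -106261991/53279986.
At x = 10: ŷ = (-107998513/53279986)·(100) + (-106261991/53279986)·(1000) = -58530921150/26639993.

ŷ = -2197.1072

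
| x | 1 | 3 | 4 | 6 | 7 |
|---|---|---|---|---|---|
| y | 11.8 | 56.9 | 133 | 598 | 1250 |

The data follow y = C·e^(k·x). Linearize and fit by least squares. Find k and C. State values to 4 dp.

k = 0.7785, C = 5.5579

Taking logs, ln y = k·x + ln C, so regress ln y on x.
Sums: Σx = 21.0000, Σ(x)² = 111.0000, Σln y = 24.9242, Σx·ln y = 122.4312.
Normal system: [[111.0000, 21.0000]; [21.0000, 5]]·[k, ln C]ᵀ = [122.4312, 24.9242]ᵀ.
Solving (det = 114.0000): k = 0.77848, ln C = 1.71521, so C = exp(1.71521) = 5.55786.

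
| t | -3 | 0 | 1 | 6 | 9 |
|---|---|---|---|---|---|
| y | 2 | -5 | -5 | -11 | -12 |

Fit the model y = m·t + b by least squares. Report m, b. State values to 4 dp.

Compute the Gram sums: Σt·t = 127, Σt = 13, Σ1 = 5.
For Aᵀy: Σt·y = -185, Σy = -31.
Determinant 127·5 − 13² = 466.
m = ((-185)·5 − 13·(-31))/466 = -261/233; b = (127·(-31) − 13·(-185))/466 = -766/233.

m = -1.1202, b = -3.2876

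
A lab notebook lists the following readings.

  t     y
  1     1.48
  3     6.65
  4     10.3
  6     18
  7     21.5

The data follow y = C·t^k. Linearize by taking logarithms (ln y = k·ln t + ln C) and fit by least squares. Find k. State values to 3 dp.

k = 1.386

Linearized form: ln y = k·ln t + ln C. From the 5 transformed points,
AᵀA = [[10.1257, 6.2226]; [6.2226, 5]], rhs = [16.4635, 10.5772]ᵀ  (here Σln t = 6.2226, Σ(ln t)² = 10.1257, Σln y = 10.5772, Σln t·ln y = 16.4635).
Solving (det = 11.9082): k = 1.38559, ln C = 0.39106.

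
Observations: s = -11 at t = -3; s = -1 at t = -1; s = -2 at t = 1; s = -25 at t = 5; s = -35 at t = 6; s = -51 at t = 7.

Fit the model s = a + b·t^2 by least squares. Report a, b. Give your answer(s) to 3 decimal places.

a = -0.663, b = -1.000

The normal system MᵀM·[a, b]ᵀ = Mᵀs is [[6, 121]; [121, 4405]]·[a, b]ᵀ = [-125, -4486]ᵀ.
Δ = 6·4405 − 121² = 11789.
a = ((-125)·4405 − 121·(-4486))/11789 = -7819/11789; b = (6·(-4486) − 121·(-125))/11789 = -11791/11789.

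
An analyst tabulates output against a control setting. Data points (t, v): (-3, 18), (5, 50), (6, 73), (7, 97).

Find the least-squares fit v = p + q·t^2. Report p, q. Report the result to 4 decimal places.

p = 0.4483, q = 1.9849

The normal equations are: 4·p + 119·q = 238;  119·p + 4403·q = 8793.
(Σ1 = 4, Σt^2 = 119, Σt^2·t^2 = 4403, Σv = 238, Σt^2·v = 8793.)
Δ = 4·4403 − 119² = 3451.
p = (238·4403 − 119·8793)/3451 = 13/29; q = (4·8793 − 119·238)/3451 = 6850/3451.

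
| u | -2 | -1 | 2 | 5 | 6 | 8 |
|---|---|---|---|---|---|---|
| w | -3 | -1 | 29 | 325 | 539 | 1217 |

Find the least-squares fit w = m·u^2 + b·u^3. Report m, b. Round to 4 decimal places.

Compute the Gram sums: Σu^2·u^2 = 6050, Σu^2·u^3 = 43668, Σu^3·u^3 = 324554.
Moment sums: Σu^2·w = 105520, Σu^3·w = 780410.
Normal equations: [[6050, 43668]; [43668, 324554]]·[m, b]ᵀ = [105520, 780410]ᵀ.
det = 6050·324554 − 43668² = 56657476.
m = (105520·324554 − 43668·780410)/56657476 = 41998550/14164369; b = (6050·780410 − 43668·105520)/56657476 = 28408285/14164369.

m = 2.9651, b = 2.0056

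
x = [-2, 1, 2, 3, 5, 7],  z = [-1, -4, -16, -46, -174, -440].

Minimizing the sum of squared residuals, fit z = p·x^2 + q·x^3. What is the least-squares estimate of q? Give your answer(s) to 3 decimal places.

q = -0.986

AᵀA·[p, q]ᵀ = Aᵀz reads: 3140·p + 20176·q = -26396;  20176·p + 134132·q = -174036.
Eliminating q: 134132·(row 1) − 20176·(row 2) gives 14103504·p = 134132·(-26396) − 20176·(-174036) = -29197936, so p = -1824871/881469.
Then q = ((-174036) − 20176·(-1824871/881469))/134132 = -869209/881469.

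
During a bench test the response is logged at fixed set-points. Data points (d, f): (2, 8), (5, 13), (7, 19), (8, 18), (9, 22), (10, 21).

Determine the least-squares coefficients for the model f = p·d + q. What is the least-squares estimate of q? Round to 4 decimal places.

q = 4.7354

Sums needed: Σd·d = 323, Σd = 41, Σ1 = 6.
Moment sums: Σd·f = 766, Σf = 101.
Δ = 323·6 − 41² = 257.
p = (766·6 − 41·101)/257 = 455/257; q = (323·101 − 41·766)/257 = 1217/257.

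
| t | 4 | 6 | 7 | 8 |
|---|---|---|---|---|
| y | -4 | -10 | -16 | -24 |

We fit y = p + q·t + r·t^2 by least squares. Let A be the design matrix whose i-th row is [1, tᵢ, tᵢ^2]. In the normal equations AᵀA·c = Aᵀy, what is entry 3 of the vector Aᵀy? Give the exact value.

-2744

Entry 3 ↔ basis t^2, so (Aᵀy)_{3} = Σᵢ (t^2)·yᵢ = (16)·(-4) + (36)·(-10) + (49)·(-16) + (64)·(-24) = -2744.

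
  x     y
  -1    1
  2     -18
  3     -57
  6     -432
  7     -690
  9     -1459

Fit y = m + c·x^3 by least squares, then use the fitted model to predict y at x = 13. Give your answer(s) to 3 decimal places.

From the data, Σ1 = 6, Σx^3 = 1322, Σx^3·x^3 = 696540.
And Σy = -2655, Σx^3·y = -1395277.
MᵀM·[m, c]ᵀ = Mᵀy becomes [[6, 1322]; [1322, 696540]]·[m, c]ᵀ = [-2655, -1395277]ᵀ.
Eliminating c: 696540·(row 1) − 1322·(row 2) gives 2431556·m = 696540·(-2655) − 1322·(-1395277) = -4757506, so m = -2378753/1215778.
Then c = ((-1395277) − 1322·(-2378753/1215778))/696540 = -1215438/607889.
At x = 13: ŷ = (-2378753/1215778)·(1) + (-1215438/607889)·(2197) = -5343013325/1215778.

ŷ = -4394.728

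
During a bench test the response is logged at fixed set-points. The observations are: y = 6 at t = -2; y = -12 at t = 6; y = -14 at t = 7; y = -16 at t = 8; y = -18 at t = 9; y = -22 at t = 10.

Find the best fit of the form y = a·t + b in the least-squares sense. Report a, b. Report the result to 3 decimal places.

With design matrix M, MᵀM = [[334, 38]; [38, 6]] and Mᵀy = [-692, -76]ᵀ.
det = 334·6 − 38² = 560.
a = ((-692)·6 − 38·(-76))/560 = -79/35; b = (334·(-76) − 38·(-692))/560 = 57/35.

a = -2.257, b = 1.629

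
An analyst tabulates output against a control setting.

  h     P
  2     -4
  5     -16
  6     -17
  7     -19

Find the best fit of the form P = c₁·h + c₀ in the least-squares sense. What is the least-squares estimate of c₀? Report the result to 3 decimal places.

Compute the Gram sums: Σh·h = 114, Σh = 20, Σ1 = 4.
And Σh·P = -323, ΣP = -56.
So MᵀM·[c₁, c₀]ᵀ = MᵀP: [[114, 20]; [20, 4]]·[c₁, c₀]ᵀ = [-323, -56]ᵀ.
Eliminating c₀: 4·(row 1) − 20·(row 2) gives 56·c₁ = 4·(-323) − 20·(-56) = -172, so c₁ = -43/14.
Then c₀ = ((-56) − 20·(-43/14))/4 = 19/14.

c₀ = 1.357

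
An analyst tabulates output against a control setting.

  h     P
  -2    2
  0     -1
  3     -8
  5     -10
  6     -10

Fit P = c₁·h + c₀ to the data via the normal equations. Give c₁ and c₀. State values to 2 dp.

c₁ = -1.62, c₀ = -1.51

Forming XᵀX = [[74, 12]; [12, 5]] and XᵀP = [-138, -27]ᵀ gives XᵀX·[c₁, c₀]ᵀ = XᵀP.
Δ = 74·5 − 12² = 226.
c₁ = ((-138)·5 − 12·(-27))/226 = -183/113; c₀ = (74·(-27) − 12·(-138))/226 = -171/113.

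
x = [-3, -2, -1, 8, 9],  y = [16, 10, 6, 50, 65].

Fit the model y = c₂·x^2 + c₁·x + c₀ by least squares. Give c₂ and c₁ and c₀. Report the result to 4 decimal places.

Entries of AᵀA: Σx^2·x^2 = 10755, Σx^2·x = 1205, Σx^2 = 159, Σx·x = 159, Σx = 11, Σ1 = 5.
Right-hand side: Σx^2·y = 8655, Σx·y = 911, Σy = 147.
So AᵀA·[c₂, c₁, c₀]ᵀ = Aᵀy: [[10755, 1205, 159]; [1205, 159, 11]; [159, 11, 5]]·[c₂, c₁, c₀]ᵀ = [8655, 911, 147]ᵀ.
Row-reducing yields c₂ = 6079/6577, c₁ = -9897/6577, c₀ = 21825/6577.

c₂ = 0.9243, c₁ = -1.5048, c₀ = 3.3184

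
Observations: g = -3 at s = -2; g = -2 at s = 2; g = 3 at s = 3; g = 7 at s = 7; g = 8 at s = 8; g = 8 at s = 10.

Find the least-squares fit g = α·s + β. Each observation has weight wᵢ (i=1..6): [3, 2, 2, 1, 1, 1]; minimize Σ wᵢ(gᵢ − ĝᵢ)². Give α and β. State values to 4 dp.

α = 1.0461, β = -1.4338

AᵀWA·[α, β]ᵀ = AᵀWg reads: 251·α + 29·β = 221;  29·α + 10·β = 16.
Δ = 251·10 − 29² = 1669.
α = (221·10 − 29·16)/1669 = 1746/1669; β = (251·16 − 29·221)/1669 = -2393/1669.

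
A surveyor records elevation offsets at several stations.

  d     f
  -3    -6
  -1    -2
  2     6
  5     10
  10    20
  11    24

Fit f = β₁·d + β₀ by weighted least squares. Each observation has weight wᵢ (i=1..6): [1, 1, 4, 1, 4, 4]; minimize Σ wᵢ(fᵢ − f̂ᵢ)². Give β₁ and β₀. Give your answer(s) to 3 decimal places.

β₁ = 2.013, β₀ = 0.984

Normal-equation sums: Σwᵢ·d·d = 935, Σwᵢ·d = 93, Σwᵢ·1 = 15.
And Σwᵢ·d·f = 1974, Σwᵢ·f = 202.
AᵀWA·[β₁, β₀]ᵀ = AᵀWf becomes [[935, 93]; [93, 15]]·[β₁, β₀]ᵀ = [1974, 202]ᵀ.
det = 935·15 − 93² = 5376.
β₁ = (1974·15 − 93·202)/5376 = 451/224; β₀ = (935·202 − 93·1974)/5376 = 661/672.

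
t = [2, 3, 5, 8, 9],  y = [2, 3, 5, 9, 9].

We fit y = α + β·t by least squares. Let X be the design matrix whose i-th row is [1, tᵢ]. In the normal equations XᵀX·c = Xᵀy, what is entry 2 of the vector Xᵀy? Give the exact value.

Entry 2 ↔ basis t, so (Xᵀy)_{2} = Σᵢ (t)·yᵢ = (2)·(2) + (3)·(3) + (5)·(5) + (8)·(9) + (9)·(9) = 191.

191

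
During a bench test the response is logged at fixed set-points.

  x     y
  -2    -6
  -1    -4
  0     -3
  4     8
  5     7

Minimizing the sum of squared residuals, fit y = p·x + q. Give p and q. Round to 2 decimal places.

p = 2.08, q = -2.09

The normal equations are: 46·p + 6·q = 83;  6·p + 5·q = 2.
Eliminating q: 5·(row 1) − 6·(row 2) gives 194·p = 5·83 − 6·2 = 403, so p = 403/194.
Then q = (2 − 6·(403/194))/5 = -203/97.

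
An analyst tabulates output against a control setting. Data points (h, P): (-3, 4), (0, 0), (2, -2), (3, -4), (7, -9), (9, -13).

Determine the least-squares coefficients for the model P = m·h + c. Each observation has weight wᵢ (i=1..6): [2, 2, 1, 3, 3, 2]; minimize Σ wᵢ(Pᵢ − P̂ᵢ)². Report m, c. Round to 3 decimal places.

m = -1.374, c = 0.113

From the data, Σwᵢ·h·h = 358, Σwᵢ·h = 44, Σwᵢ·1 = 13.
For XᵀWP: Σwᵢ·h·P = -487, Σwᵢ·P = -59.
So XᵀWX·[m, c]ᵀ = XᵀWP: [[358, 44]; [44, 13]]·[m, c]ᵀ = [-487, -59]ᵀ.
Δ = 358·13 − 44² = 2718.
m = ((-487)·13 − 44·(-59))/2718 = -415/302; c = (358·(-59) − 44·(-487))/2718 = 17/151.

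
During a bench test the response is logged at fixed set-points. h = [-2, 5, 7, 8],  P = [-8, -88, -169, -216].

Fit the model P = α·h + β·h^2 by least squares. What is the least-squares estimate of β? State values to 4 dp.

β = -3.1133

AᵀA·[α, β]ᵀ = AᵀP reads: 142·α + 972·β = -3335;  972·α + 7138·β = -24337.
det = 142·7138 − 972² = 68812.
α = ((-3335)·7138 − 972·(-24337))/68812 = -74833/34406; β = (142·(-24337) − 972·(-3335))/68812 = -107117/34406.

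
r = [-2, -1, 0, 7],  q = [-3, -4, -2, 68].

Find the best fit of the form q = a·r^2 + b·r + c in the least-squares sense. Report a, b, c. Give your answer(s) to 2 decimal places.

a = 1.06, b = 2.60, c = -2.17

With design matrix M, MᵀM = [[2418, 334, 54]; [334, 54, 4]; [54, 4, 4]] and Mᵀq = [3316, 486, 59]ᵀ.
Solving the 3×3 system (Gaussian elimination) gives a = 1283/1210, b = 15743/6050, c = -6554/3025.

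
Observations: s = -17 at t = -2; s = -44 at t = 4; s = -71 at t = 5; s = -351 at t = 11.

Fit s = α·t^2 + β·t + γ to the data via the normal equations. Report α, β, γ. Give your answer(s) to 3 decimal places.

α = -3.012, β = 1.407, γ = -2.088

Normal-equation sums: Σt^2·t^2 = 15538, Σt^2·t = 1512, Σt^2 = 166, Σt·t = 166, Σt = 18, Σ1 = 4.
Moment sums: Σt^2·s = -45018, Σt·s = -4358, Σs = -483.
Inverting the 3×3 Gram matrix, [α, β, γ]ᵀ = [-253/84, 197/140, -877/420]ᵀ.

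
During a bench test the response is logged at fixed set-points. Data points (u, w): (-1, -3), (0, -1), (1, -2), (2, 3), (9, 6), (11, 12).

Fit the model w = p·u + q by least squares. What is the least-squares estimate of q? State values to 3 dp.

AᵀA·[p, q]ᵀ = Aᵀw reads: 208·p + 22·q = 193;  22·p + 6·q = 15.
(Σu·u = 208, Σu = 22, Σ1 = 6, Σu·w = 193, Σw = 15.)
Eliminating q: 6·(row 1) − 22·(row 2) gives 764·p = 6·193 − 22·15 = 828, so p = 207/191.
Then q = (15 − 22·(207/191))/6 = -563/382.

q = -1.474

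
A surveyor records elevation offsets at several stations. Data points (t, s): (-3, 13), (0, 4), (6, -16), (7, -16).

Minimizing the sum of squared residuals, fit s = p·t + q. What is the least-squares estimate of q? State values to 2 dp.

Entries of XᵀX: Σt·t = 94, Σt = 10, Σ1 = 4.
Moment sums: Σt·s = -247, Σs = -15.
Eliminating q: 4·(row 1) − 10·(row 2) gives 276·p = 4·(-247) − 10·(-15) = -838, so p = -419/138.
Then q = ((-15) − 10·(-419/138))/4 = 265/69.

q = 3.84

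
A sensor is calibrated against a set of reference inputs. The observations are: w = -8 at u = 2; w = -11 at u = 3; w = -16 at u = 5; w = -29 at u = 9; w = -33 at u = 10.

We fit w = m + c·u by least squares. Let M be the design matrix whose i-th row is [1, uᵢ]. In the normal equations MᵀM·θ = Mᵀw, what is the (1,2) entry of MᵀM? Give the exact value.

29

Row 1 ↔ basis 1, column 2 ↔ basis u, so (MᵀM)_{1,2} = Σᵢ u = (1)·(2) + (1)·(3) + (1)·(5) + (1)·(9) + (1)·(10) = 29.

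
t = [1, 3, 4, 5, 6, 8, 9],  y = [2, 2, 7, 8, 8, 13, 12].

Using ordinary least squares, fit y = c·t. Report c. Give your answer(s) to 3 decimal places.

c = 1.448

With design matrix M, MᵀM = [[232]] and Mᵀy = [336]ᵀ.
c = 336/232 = 1.44828.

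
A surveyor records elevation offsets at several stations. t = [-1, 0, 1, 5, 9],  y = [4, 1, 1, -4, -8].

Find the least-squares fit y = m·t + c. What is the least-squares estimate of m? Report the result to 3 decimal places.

m = -1.137

From the data, Σt·t = 108, Σt = 14, Σ1 = 5.
Right-hand side: Σt·y = -95, Σy = -6.
AᵀA·[m, c]ᵀ = Aᵀy becomes [[108, 14]; [14, 5]]·[m, c]ᵀ = [-95, -6]ᵀ.
Δ = 108·5 − 14² = 344.
m = ((-95)·5 − 14·(-6))/344 = -391/344; c = (108·(-6) − 14·(-95))/344 = 341/172.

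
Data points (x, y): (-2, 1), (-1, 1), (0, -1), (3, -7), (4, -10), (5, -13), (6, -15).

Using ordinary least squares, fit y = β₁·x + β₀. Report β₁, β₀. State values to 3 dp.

Compute the Gram sums: Σx·x = 91, Σx = 15, Σ1 = 7.
Right-hand side: Σx·y = -219, Σy = -44.
So AᵀA·[β₁, β₀]ᵀ = Aᵀy: [[91, 15]; [15, 7]]·[β₁, β₀]ᵀ = [-219, -44]ᵀ.
Eliminating β₀: 7·(row 1) − 15·(row 2) gives 412·β₁ = 7·(-219) − 15·(-44) = -873, so β₁ = -873/412.
Then β₀ = ((-44) − 15·(-873/412))/7 = -719/412.

β₁ = -2.119, β₀ = -1.745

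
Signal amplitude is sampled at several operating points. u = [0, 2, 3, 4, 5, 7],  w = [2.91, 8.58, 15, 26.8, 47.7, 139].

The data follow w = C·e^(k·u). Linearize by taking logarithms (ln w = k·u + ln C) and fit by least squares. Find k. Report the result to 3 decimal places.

k = 0.556

With ln wᵢ as the transformed response and uᵢ as the regressor:
Σu = 21.0000, Σ(u)² = 103.0000, Σln w = 18.0134, Σu·ln w = 79.4426.
Normal system: [[103.0000, 21.0000]; [21.0000, 6]]·[k, ln C]ᵀ = [79.4426, 18.0134]ᵀ.
Slope k = (n·Σu·ln w − Σu·Σln w)/(n·Σ(u)² − (Σu)²) = (6·79.4426 − 21.0000·18.0134)/177.0000 = 0.55578; ln C = (Σln w − k·Σu)/n = 1.05701.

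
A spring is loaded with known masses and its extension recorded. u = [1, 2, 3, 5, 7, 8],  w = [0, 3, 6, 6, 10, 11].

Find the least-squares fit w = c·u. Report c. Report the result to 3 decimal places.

c = 1.395

Entries of XᵀX: Σu·u = 152.
And Σu·w = 212.
So XᵀX·[c]ᵀ = Xᵀw: [[152]]·[c]ᵀ = [212]ᵀ.
c = 212/152 = 1.39474.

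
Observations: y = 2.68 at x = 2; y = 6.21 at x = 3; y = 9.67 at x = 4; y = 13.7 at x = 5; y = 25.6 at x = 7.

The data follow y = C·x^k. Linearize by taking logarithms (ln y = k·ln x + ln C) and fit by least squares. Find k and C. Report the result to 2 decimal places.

With ln yᵢ as the transformed response and ln xᵢ as the regressor:
XᵀX = [[9.9861, 6.7334]; [6.7334, 5]], rhs = [16.3574, 10.9410]ᵀ  (here Σln x = 6.7334, Σ(ln x)² = 9.9861, Σln y = 10.9410, Σln x·ln y = 16.3574).
Slope k = (n·Σln x·ln y − Σln x·Σln y)/(n·Σ(ln x)² − (Σln x)²) = (5·16.3574 − 6.7334·10.9410)/4.5917 = 1.76778; ln C = (Σln y − k·Σln x)/n = -0.19244, so C = exp(-0.19244) = 0.82495.

k = 1.77, C = 0.82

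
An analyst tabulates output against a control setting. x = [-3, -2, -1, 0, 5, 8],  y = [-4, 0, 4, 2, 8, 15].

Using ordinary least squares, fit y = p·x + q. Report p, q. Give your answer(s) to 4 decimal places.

Compute the Gram sums: Σx·x = 103, Σx = 7, Σ1 = 6.
For Aᵀy: Σx·y = 168, Σy = 25.
det = 103·6 − 7² = 569.
p = (168·6 − 7·25)/569 = 833/569; q = (103·25 − 7·168)/569 = 1399/569.

p = 1.4640, q = 2.4587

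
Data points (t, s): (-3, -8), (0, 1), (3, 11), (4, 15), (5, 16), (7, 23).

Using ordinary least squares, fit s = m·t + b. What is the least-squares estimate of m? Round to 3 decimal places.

With design matrix X, XᵀX = [[108, 16]; [16, 6]] and Xᵀs = [358, 58]ᵀ.
Eliminating b: 6·(row 1) − 16·(row 2) gives 392·m = 6·358 − 16·58 = 1220, so m = 305/98.
Then b = (58 − 16·(305/98))/6 = 67/49.

m = 3.112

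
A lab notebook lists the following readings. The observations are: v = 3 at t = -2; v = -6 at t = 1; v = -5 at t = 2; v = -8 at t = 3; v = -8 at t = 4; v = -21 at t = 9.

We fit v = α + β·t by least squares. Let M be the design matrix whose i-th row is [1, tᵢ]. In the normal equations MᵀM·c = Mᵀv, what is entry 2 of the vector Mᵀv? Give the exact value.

-267

Entry 2 ↔ basis t, so (Mᵀv)_{2} = Σᵢ (t)·vᵢ = (-2)·(3) + (1)·(-6) + (2)·(-5) + (3)·(-8) + (4)·(-8) + (9)·(-21) = -267.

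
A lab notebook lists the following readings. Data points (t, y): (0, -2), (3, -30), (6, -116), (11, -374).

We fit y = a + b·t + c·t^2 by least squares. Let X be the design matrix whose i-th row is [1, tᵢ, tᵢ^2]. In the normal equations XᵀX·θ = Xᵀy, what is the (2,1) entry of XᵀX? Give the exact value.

20

Row 2 ↔ basis t, column 1 ↔ basis 1, so (XᵀX)_{2,1} = Σᵢ t = (0)·(1) + (3)·(1) + (6)·(1) + (11)·(1) = 20.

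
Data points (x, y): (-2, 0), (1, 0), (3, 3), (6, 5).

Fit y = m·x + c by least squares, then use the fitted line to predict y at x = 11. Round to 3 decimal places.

From the data, Σx·x = 50, Σx = 8, Σ1 = 4.
For Aᵀy: Σx·y = 39, Σy = 8.
Δ = 50·4 − 8² = 136.
m = (39·4 − 8·8)/136 = 23/34; c = (50·8 − 8·39)/136 = 11/17.
At x = 11: ŷ = (23/34)·(11) + (11/17)·(1) = 275/34.

ŷ = 8.088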